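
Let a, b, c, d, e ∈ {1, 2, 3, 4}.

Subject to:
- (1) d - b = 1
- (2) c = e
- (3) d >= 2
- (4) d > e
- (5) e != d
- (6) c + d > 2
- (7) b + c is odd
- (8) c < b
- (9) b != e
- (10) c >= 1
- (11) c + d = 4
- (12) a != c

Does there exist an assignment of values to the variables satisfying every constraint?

Take a = 2, b = 2, c = 1, d = 3, e = 1. Then constraint 1: d - b = 1; constraint 6: c + d = 4, and every other listed constraint is also met.

Satisfiable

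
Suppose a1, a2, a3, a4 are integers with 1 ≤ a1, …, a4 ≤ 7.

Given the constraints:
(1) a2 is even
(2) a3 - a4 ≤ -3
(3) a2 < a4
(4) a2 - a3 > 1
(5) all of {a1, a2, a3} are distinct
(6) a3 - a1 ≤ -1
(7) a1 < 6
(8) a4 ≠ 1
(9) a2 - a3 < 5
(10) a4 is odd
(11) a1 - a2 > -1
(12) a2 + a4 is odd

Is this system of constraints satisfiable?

Satisfiable

Take a1 = 5, a2 = 4, a3 = 2, a4 = 5. Then constraint 2: a3 - a4 = -3; constraint 4: a2 - a3 = 2, and every other listed constraint is also met.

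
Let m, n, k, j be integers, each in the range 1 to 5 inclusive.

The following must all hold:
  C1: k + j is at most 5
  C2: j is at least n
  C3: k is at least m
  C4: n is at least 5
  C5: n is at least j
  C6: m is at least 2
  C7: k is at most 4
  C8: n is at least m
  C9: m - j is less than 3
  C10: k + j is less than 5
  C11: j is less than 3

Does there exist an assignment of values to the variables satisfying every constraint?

From constraints 3 and 6: k ≥ m ≥ 2. From constraints 2 and 4: j ≥ n ≥ 5. Hence k + j ≥ 7. But constraint 1 requires k + j ≤ 5, and 5 < 7. Contradiction.

Unsatisfiable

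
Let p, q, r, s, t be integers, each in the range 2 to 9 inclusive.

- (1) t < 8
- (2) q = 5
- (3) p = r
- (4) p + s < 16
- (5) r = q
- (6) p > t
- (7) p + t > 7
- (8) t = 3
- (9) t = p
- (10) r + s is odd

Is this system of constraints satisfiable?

Constraint 8 fixes t = 3 and constraint 2 fixes q = 5. Constraints 3, 5, and 9 give t = p = r = q, so t = q. But 3 ≠ 5 — contradiction.

Unsatisfiable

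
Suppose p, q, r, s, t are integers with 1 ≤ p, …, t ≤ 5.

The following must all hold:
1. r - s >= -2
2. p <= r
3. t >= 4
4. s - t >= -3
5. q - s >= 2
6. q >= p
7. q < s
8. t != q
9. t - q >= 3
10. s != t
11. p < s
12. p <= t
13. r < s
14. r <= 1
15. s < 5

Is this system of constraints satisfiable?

Constraints 4, 5, and 9 give s − t ≥ -3, t − q ≥ 3, q − s ≥ 2.
Adding all 3 inequalities: the left sides telescope to 0, and the right sides sum to (-3) + 3 + 2 = 2. So 0 ≥ 2, which is false.

Unsatisfiable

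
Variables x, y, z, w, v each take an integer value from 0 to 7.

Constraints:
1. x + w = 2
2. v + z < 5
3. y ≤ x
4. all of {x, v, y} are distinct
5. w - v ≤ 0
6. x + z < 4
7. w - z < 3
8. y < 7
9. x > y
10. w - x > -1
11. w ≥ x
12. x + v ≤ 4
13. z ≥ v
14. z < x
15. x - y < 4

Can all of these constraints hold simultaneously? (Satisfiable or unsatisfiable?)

Constraints 5, 11, 13, and 14 give x ≤ w, w ≤ v, v ≤ z, z < x. Chaining: x ≤ w ≤ v ≤ z < x, which forces x < x — impossible.

Unsatisfiable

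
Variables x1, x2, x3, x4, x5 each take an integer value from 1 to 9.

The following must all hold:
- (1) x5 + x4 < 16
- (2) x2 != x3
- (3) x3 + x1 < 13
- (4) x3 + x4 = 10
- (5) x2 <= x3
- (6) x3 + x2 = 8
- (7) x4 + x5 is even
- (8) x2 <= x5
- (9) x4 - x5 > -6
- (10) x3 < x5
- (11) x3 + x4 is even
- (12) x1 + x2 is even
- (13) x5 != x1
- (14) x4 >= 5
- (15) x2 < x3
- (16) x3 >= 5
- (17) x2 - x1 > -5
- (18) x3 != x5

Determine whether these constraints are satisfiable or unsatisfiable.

Satisfiable

The assignment x1 = 5, x2 = 3, x3 = 5, x4 = 5, x5 = 9 works:
  constraint 1 holds since x5 + x4 = 14.
  constraint 3 holds since x3 + x1 = 10.
The rest check out directly.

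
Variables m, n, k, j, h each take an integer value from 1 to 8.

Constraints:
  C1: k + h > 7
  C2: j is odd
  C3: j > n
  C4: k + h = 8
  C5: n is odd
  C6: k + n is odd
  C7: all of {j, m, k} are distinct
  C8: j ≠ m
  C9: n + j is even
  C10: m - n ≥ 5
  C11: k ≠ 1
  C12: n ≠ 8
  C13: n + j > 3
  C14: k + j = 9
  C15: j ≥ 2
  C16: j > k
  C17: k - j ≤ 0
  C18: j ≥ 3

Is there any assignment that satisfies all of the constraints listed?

Setting (m, n, k, j, h) = (8, 1, 4, 5, 4) satisfies everything: constraint 1: k + h = 8; constraint 4: k + h = 8; constraint 10: m - n = 7, and the others follow.

Satisfiable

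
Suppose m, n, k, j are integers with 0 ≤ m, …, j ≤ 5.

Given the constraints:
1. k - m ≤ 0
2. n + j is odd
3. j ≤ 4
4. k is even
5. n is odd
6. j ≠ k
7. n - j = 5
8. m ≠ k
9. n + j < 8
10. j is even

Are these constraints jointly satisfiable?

Setting (m, n, k, j) = (5, 5, 4, 0) satisfies everything: constraint 1: k - m = -1; constraint 7: n - j = 5; constraint 9: n + j = 5, and the others follow.

Satisfiable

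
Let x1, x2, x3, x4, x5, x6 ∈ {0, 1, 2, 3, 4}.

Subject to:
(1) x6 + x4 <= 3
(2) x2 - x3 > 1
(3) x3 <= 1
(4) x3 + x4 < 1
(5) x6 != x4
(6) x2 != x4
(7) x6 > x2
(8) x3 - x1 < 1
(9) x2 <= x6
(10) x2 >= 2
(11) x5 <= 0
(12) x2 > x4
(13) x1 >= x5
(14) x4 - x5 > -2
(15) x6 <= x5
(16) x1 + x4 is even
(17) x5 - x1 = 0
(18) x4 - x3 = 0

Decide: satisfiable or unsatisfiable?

Unsatisfiable

From constraints 9 and 10: x6 ≥ x2 and x2 ≥ 2, so x6 ≥ 2. From constraints 11 and 15: x6 ≤ x5 and x5 ≤ 0, so x6 ≤ 0. But 0 < 2, so no value of x6 works.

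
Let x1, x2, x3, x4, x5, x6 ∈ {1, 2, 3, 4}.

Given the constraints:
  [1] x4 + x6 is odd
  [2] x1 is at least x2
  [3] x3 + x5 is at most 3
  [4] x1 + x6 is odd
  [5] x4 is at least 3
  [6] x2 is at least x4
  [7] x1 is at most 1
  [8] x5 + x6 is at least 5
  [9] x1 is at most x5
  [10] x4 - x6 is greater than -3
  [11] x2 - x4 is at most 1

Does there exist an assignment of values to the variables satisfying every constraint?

Unsatisfiable

From constraints 5 and 6: x2 ≥ x4 and x4 ≥ 3, so x2 ≥ 3. From constraints 2 and 7: x2 ≤ x1 and x1 ≤ 1, so x2 ≤ 1. But 1 < 3, so no value of x2 works.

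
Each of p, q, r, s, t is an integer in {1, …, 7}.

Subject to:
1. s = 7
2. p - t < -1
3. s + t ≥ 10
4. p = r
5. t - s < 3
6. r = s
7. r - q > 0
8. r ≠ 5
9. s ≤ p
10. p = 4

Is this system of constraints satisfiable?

Constraint 10 fixes p = 4 and constraint 1 fixes s = 7. Constraints 4 and 6 give p = r = s, so p = s. But 4 ≠ 7 — contradiction.

Unsatisfiable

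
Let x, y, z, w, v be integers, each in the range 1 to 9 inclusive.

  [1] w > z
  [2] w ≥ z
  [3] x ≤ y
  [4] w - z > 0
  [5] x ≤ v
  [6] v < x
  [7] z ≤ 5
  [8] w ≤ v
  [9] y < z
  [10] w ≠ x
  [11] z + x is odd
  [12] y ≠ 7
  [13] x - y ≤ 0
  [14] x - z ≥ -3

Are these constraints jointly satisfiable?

Unsatisfiable

Constraints 4, 6, 8, 9, and 13 give x ≤ y, y < z, z < w, w ≤ v, v < x. Chaining: x ≤ y < z < w ≤ v < x, which forces x < x — impossible.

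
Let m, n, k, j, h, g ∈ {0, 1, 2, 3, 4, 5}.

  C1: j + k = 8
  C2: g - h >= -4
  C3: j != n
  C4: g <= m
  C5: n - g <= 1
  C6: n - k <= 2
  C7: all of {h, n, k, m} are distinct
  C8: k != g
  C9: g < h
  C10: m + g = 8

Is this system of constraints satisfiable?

Satisfiable

Take m = 4, n = 2, k = 3, j = 5, h = 5, g = 4. Then constraint 1: j + k = 8; constraint 2: g - h = -1, and every other listed constraint is also met.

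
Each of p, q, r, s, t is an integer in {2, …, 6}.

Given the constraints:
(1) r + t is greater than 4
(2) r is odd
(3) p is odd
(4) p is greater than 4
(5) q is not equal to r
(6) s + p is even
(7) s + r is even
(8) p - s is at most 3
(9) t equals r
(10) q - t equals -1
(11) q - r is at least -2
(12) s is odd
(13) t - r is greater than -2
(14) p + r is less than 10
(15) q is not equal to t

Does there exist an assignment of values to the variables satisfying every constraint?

Satisfiable

Setting (p, q, r, s, t) = (5, 2, 3, 5, 3) satisfies everything: constraint 1: r + t = 6; constraint 8: p - s = 0; constraint 10: q - t = -1, and the others follow.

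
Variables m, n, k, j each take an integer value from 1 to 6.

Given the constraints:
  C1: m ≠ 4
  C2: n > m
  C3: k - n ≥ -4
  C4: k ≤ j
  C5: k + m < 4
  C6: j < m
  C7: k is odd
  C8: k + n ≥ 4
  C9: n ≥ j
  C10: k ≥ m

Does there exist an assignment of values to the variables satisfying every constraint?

Constraints 4, 6, and 10 give m ≤ k, k ≤ j, j < m. Chaining: m ≤ k ≤ j < m, which forces m < m — impossible.

Unsatisfiable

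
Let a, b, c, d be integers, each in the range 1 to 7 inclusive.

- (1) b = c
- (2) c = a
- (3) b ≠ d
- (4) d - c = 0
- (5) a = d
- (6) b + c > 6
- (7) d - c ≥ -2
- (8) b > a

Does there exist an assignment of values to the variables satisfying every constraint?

From constraints 1, 2, and 5, b = c = a = d, so b = d. But constraint 3 says b ≠ d. Contradiction.

Unsatisfiable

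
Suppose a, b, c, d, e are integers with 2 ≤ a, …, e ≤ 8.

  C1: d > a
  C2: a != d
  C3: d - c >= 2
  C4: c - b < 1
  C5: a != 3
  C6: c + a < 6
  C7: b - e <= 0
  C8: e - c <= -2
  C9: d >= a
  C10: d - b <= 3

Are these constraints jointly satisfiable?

Constraints 3, 7, 8, and 10 give c − e ≥ 2, e − b ≥ 0, b − d ≥ -3, d − c ≥ 2.
Adding all 4 inequalities: the left sides telescope to 0, and the right sides sum to 2 + 0 + (-3) + 2 = 1. So 0 ≥ 1, which is false.

Unsatisfiable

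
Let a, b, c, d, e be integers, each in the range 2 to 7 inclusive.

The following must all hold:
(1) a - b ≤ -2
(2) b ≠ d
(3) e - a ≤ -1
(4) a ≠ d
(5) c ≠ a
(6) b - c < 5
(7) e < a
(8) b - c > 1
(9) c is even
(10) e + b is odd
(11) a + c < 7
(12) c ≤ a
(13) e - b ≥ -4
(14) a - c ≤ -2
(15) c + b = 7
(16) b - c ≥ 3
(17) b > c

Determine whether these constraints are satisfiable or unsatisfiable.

Unsatisfiable

Constraints 3, 13, 14, and 16 give c − a ≥ 2, a − e ≥ 1, e − b ≥ -4, b − c ≥ 3.
Adding all 4 inequalities: the left sides telescope to 0, and the right sides sum to 2 + 1 + (-4) + 3 = 2. So 0 ≥ 2, which is false.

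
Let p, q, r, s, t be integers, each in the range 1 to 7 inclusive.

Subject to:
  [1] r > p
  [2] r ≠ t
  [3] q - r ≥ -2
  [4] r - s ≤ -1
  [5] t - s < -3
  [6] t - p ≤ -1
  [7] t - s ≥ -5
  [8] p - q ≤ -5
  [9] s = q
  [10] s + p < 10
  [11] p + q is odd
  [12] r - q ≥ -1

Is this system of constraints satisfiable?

Constraints 4, 6, 7, 8, and 12 give p − t ≥ 1, t − s ≥ -5, s − r ≥ 1, r − q ≥ -1, q − p ≥ 5.
Adding all 5 inequalities: the left sides telescope to 0, and the right sides sum to 1 + (-5) + 1 + (-1) + 5 = 1. So 0 ≥ 1, which is false.

Unsatisfiable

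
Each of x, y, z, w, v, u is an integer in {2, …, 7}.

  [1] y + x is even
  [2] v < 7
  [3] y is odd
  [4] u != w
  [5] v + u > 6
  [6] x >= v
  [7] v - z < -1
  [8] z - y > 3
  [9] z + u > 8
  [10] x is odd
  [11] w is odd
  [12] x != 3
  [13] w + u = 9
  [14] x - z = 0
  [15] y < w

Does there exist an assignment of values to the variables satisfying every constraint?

Satisfiable

Try x = 7, y = 3, z = 7, w = 5, v = 5, u = 4.
Check constraint 5: v + u = 9; constraint 7: v - z = -2; constraint 8: z - y = 4. The remaining constraints are straightforward to verify.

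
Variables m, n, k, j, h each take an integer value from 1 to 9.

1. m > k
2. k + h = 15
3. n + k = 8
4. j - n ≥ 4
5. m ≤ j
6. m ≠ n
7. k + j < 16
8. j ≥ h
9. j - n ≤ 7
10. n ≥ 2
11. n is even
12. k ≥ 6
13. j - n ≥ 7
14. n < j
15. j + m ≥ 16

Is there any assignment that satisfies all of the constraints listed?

Setting (m, n, k, j, h) = (9, 2, 6, 9, 9) satisfies everything: constraint 2: k + h = 15; constraint 3: n + k = 8; constraint 4: j - n = 7, and the others follow.

Satisfiable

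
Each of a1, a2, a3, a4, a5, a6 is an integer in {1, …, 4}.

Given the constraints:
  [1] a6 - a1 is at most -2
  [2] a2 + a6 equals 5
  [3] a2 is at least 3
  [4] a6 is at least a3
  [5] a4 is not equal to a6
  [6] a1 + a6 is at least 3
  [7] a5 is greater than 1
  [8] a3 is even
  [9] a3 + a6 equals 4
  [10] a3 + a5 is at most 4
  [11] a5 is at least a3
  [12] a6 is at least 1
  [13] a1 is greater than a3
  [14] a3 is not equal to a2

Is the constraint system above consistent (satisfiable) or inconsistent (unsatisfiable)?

Satisfiable

Take a1 = 4, a2 = 3, a3 = 2, a4 = 3, a5 = 2, a6 = 2. Then constraint 1: a6 - a1 = -2; constraint 2: a2 + a6 = 5, and every other listed constraint is also met.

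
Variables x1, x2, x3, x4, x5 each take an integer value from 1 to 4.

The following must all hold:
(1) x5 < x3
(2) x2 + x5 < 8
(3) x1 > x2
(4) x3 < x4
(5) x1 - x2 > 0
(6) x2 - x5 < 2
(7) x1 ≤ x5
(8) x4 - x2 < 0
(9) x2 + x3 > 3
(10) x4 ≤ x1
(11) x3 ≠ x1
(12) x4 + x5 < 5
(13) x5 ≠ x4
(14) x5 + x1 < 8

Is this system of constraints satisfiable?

Constraints 1, 4, 5, 7, and 8 give x2 < x1, x1 ≤ x5, x5 < x3, x3 < x4, x4 < x2. Chaining: x2 < x1 ≤ x5 < x3 < x4 < x2, which forces x2 < x2 — impossible.

Unsatisfiable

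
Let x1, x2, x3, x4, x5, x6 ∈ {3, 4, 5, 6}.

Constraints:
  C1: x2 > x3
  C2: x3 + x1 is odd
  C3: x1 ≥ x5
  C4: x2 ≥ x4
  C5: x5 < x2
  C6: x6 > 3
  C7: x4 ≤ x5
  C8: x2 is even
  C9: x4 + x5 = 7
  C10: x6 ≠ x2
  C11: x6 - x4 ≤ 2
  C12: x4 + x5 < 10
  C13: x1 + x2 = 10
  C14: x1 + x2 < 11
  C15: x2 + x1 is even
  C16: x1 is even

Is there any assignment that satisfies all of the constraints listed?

Satisfiable

The assignment x1 = 4, x2 = 6, x3 = 3, x4 = 3, x5 = 4, x6 = 4 works:
  constraint 9 holds since x4 + x5 = 7.
  constraint 11 holds since x6 - x4 = 1.
The rest check out directly.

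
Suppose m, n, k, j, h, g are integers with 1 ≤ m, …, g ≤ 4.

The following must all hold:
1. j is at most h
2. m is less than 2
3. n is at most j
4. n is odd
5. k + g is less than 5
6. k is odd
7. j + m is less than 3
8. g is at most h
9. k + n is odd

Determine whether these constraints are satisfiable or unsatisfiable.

Constraint 6 makes k odd and constraint 4 makes n odd, so k + n must be even. Constraint 9 says k + n is odd — contradiction.

Unsatisfiable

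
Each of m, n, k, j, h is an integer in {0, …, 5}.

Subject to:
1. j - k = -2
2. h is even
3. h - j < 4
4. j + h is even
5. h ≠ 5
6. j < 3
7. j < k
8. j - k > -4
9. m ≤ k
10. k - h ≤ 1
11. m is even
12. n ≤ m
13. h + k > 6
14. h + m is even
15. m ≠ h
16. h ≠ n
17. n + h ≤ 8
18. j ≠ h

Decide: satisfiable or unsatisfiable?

Setting (m, n, k, j, h) = (2, 2, 4, 2, 4) satisfies everything: constraint 1: j - k = -2; constraint 3: h - j = 2, and the others follow.

Satisfiable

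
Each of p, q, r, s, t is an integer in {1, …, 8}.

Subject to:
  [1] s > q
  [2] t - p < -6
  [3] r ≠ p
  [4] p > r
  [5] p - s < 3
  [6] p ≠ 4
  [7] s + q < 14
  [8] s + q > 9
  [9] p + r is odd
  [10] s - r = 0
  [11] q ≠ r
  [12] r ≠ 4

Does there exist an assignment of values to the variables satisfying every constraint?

Satisfiable

One satisfying assignment is p = 8, q = 4, r = 7, s = 7, t = 1.
For the less obvious constraints — constraint 2: t - p = -7; constraint 5: p - s = 1; constraint 7: s + q = 11 — and the others hold by inspection.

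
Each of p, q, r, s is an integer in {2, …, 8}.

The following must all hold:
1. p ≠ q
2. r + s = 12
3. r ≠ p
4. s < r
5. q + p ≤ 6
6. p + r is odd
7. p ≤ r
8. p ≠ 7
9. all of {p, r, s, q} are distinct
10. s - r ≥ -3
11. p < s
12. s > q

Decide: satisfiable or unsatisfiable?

One satisfying assignment is p = 4, q = 2, r = 7, s = 5.
For the less obvious constraints — constraint 2: r + s = 12; constraint 5: q + p = 6 — and the others hold by inspection.

Satisfiable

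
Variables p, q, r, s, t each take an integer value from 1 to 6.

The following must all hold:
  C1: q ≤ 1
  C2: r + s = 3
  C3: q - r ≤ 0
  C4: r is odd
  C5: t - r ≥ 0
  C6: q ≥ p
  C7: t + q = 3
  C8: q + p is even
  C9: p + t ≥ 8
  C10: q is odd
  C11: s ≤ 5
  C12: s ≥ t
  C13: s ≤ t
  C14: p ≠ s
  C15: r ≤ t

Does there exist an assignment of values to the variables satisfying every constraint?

From constraints 1 and 6: p ≤ q ≤ 1. From constraints 11 and 12: t ≤ s ≤ 5. Hence p + t ≤ 6. But constraint 9 requires p + t ≥ 8, and 8 > 6. Contradiction.

Unsatisfiable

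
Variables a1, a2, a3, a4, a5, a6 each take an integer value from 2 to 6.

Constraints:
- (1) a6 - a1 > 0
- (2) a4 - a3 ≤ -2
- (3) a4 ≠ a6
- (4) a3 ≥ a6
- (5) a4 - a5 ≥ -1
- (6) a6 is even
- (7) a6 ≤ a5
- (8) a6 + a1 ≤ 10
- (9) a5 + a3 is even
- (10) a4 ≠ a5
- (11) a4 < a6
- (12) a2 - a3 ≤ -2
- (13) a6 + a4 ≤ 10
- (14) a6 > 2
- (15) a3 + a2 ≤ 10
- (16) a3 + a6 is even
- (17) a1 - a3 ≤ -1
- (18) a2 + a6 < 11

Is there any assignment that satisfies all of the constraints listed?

Take a1 = 3, a2 = 4, a3 = 6, a4 = 3, a5 = 4, a6 = 4. Then constraint 1: a6 - a1 = 1; constraint 2: a4 - a3 = -3, and every other listed constraint is also met.

Satisfiable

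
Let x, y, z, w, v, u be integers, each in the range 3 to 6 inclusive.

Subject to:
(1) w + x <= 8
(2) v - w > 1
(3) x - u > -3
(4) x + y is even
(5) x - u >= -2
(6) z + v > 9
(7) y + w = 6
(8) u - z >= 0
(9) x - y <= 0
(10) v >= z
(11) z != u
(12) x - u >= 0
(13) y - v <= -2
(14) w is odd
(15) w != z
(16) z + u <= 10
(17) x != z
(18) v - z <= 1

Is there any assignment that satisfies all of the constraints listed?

Unsatisfiable

Constraints 8, 9, 12, 13, and 18 give v − y ≥ 2, y − x ≥ 0, x − u ≥ 0, u − z ≥ 0, z − v ≥ -1.
Adding all 5 inequalities: the left sides telescope to 0, and the right sides sum to 2 + 0 + 0 + 0 + (-1) = 1. So 0 ≥ 1, which is false.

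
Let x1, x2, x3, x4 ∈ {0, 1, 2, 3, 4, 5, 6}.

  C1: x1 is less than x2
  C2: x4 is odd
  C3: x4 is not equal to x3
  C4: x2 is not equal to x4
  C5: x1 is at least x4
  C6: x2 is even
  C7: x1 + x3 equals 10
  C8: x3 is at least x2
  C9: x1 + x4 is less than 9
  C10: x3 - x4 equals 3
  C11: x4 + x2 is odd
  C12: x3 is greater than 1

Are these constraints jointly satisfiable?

Satisfiable

Setting (x1, x2, x3, x4) = (4, 6, 6, 3) satisfies everything: constraint 7: x1 + x3 = 10; constraint 9: x1 + x4 = 7, and the others follow.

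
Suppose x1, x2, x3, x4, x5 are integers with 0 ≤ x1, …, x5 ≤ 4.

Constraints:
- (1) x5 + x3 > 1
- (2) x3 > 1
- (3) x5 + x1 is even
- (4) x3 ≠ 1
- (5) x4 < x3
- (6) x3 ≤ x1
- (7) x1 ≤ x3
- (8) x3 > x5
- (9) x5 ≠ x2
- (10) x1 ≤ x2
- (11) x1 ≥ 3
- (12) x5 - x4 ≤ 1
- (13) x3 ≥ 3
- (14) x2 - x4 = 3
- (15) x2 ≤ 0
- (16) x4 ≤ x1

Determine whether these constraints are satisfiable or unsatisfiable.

Unsatisfiable

From constraints 6 and 13: x1 ≥ x3 and x3 ≥ 3, so x1 ≥ 3. From constraints 10 and 15: x1 ≤ x2 and x2 ≤ 0, so x1 ≤ 0. But 0 < 3, so no value of x1 works.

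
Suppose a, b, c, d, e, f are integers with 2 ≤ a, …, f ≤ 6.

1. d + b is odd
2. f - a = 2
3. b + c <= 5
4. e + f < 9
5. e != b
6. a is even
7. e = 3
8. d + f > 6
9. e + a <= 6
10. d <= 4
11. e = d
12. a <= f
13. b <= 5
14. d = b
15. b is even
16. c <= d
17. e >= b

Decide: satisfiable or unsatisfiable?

Unsatisfiable

From constraints 11 and 14, e = d = b, so e = b. But constraint 5 says e ≠ b. Contradiction.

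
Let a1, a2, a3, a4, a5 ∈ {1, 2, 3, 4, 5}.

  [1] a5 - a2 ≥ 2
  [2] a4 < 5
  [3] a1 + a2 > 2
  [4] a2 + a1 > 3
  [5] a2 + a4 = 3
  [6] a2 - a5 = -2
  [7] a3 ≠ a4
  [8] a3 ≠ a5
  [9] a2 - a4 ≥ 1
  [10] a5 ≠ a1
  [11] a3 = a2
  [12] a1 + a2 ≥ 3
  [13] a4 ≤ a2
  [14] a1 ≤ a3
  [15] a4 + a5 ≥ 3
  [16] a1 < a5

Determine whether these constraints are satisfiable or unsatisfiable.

Take a1 = 2, a2 = 2, a3 = 2, a4 = 1, a5 = 4. Then constraint 1: a5 - a2 = 2; constraint 3: a1 + a2 = 4; constraint 4: a2 + a1 = 4, and every other listed constraint is also met.

Satisfiable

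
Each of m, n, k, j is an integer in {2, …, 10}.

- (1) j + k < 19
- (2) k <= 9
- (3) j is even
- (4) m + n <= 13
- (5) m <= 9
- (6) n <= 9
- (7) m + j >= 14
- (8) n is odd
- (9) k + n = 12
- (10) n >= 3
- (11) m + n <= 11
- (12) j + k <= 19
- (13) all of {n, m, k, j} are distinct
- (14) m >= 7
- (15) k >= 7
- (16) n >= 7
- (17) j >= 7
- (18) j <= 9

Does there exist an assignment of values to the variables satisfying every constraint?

Unsatisfiable

Constraints 2, 5, 6, 14, 15, 16, 17, and 18 confine each of n, m, k, j to the 3 values {7, …, 9}.
Constraint 13 requires all 4 of them to be distinct, but only 3 values are available — impossible by the pigeonhole principle.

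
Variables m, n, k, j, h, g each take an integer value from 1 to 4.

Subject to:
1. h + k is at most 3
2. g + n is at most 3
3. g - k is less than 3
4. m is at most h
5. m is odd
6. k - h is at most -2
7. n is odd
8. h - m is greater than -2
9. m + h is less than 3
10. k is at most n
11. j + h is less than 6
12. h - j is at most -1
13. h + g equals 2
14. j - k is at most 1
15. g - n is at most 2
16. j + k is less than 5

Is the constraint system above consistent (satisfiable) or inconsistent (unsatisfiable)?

Unsatisfiable

Constraints 6, 12, and 14 give j − h ≥ 1, h − k ≥ 2, k − j ≥ -1.
Adding all 3 inequalities: the left sides telescope to 0, and the right sides sum to 1 + 2 + (-1) = 2. So 0 ≥ 2, which is false.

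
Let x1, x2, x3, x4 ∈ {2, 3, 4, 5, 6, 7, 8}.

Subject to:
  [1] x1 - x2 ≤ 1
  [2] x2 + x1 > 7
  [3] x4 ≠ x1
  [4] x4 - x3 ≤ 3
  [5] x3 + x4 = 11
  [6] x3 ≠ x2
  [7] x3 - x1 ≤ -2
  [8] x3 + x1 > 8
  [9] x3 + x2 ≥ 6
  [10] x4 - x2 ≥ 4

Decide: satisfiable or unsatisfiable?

Constraints 1, 4, 7, and 10 give x4 − x2 ≥ 4, x2 − x1 ≥ -1, x1 − x3 ≥ 2, x3 − x4 ≥ -3.
Adding all 4 inequalities: the left sides telescope to 0, and the right sides sum to 4 + (-1) + 2 + (-3) = 2. So 0 ≥ 2, which is false.

Unsatisfiable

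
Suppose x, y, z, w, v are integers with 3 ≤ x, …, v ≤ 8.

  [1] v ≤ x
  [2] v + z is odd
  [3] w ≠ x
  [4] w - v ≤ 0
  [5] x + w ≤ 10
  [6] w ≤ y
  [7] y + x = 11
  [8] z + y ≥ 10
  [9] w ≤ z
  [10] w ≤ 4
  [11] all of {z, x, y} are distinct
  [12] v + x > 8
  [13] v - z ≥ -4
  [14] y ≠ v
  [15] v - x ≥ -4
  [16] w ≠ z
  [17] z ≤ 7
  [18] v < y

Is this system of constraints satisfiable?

Satisfiable

The assignment x = 7, y = 4, z = 6, w = 3, v = 3 works:
  constraint 4 holds since w - v = 0.
  constraint 5 holds since x + w = 10.
  constraint 7 holds since y + x = 11.
The rest check out directly.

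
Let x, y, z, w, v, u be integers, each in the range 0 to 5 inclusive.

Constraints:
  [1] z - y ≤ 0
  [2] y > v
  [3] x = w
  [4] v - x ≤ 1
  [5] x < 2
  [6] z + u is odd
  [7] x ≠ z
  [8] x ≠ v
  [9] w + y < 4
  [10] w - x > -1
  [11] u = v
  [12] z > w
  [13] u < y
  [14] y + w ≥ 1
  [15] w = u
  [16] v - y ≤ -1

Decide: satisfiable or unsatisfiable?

Unsatisfiable

From constraints 3, 11, and 15, x = w = u = v, so x = v. But constraint 8 says x ≠ v. Contradiction.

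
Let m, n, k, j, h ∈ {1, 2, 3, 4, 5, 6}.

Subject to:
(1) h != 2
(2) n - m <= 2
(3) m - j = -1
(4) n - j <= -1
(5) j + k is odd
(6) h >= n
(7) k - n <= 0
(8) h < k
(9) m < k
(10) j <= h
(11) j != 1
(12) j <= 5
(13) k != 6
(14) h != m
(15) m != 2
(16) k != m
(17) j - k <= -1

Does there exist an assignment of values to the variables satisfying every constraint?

Constraints 4, 7, 8, and 10 give h < k, k ≤ n, n < j, j ≤ h. Chaining: h < k ≤ n < j ≤ h, which forces h < h — impossible.

Unsatisfiable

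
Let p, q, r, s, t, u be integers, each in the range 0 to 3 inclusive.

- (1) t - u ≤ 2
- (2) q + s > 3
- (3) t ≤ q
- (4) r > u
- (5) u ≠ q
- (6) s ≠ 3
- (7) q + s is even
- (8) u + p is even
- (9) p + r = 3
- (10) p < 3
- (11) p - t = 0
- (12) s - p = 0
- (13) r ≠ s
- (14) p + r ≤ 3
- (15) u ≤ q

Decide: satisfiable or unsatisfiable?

Take p = 1, q = 3, r = 2, s = 1, t = 1, u = 1. Then constraint 1: t - u = 0; constraint 2: q + s = 4; constraint 9: p + r = 3, and every other listed constraint is also met.

Satisfiable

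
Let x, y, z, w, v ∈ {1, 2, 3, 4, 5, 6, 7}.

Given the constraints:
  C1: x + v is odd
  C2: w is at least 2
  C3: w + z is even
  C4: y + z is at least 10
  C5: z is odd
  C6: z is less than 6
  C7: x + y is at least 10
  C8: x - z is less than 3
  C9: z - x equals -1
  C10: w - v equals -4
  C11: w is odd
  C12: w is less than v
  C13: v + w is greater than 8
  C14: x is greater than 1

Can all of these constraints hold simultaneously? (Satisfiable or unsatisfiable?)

Satisfiable

Setting (x, y, z, w, v) = (4, 7, 3, 3, 7) satisfies everything: constraint 4: y + z = 10; constraint 7: x + y = 11; constraint 8: x - z = 1, and the others follow.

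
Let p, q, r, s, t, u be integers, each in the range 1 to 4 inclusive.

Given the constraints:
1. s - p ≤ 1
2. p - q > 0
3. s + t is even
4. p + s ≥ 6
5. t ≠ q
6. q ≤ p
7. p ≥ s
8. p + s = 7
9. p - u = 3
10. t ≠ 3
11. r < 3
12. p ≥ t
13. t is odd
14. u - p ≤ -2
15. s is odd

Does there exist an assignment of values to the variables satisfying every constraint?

Satisfiable

Take p = 4, q = 3, r = 1, s = 3, t = 1, u = 1. Then constraint 1: s - p = -1; constraint 2: p - q = 1; constraint 4: p + s = 7, and every other listed constraint is also met.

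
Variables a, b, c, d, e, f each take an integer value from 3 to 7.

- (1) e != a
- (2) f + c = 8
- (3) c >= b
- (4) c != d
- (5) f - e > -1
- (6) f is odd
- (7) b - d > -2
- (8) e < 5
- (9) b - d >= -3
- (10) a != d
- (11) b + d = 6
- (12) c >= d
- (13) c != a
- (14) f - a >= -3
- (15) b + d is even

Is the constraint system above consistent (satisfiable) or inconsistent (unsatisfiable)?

Setting (a, b, c, d, e, f) = (6, 3, 5, 3, 3, 3) satisfies everything: constraint 2: f + c = 8; constraint 5: f - e = 0, and the others follow.

Satisfiable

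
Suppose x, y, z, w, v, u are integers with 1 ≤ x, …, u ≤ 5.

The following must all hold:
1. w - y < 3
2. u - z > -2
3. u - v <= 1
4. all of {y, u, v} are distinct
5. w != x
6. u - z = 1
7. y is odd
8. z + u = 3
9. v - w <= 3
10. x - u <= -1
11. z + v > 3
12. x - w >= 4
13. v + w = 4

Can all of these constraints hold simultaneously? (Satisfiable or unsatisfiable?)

Constraints 3, 9, 10, and 12 give w − v ≥ -3, v − u ≥ -1, u − x ≥ 1, x − w ≥ 4.
Adding all 4 inequalities: the left sides telescope to 0, and the right sides sum to (-3) + (-1) + 1 + 4 = 1. So 0 ≥ 1, which is false.

Unsatisfiable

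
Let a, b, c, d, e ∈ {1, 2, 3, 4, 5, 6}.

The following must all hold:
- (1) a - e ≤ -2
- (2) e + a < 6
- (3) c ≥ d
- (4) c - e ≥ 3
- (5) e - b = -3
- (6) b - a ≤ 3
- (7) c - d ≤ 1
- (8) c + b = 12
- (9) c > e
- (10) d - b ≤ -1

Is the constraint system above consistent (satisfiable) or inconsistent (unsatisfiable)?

Unsatisfiable

Constraints 1, 4, 6, 7, and 10 give c − e ≥ 3, e − a ≥ 2, a − b ≥ -3, b − d ≥ 1, d − c ≥ -1.
Adding all 5 inequalities: the left sides telescope to 0, and the right sides sum to 3 + 2 + (-3) + 1 + (-1) = 2. So 0 ≥ 2, which is false.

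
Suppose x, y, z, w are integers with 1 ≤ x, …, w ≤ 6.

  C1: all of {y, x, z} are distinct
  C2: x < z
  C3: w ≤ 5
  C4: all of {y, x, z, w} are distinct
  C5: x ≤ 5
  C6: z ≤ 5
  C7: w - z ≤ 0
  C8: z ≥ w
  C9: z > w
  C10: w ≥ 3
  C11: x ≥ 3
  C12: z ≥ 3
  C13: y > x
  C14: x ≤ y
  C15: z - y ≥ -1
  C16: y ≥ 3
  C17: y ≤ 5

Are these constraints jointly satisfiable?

Unsatisfiable

Constraints 3, 5, 6, 10, 11, 12, 16, and 17 confine each of y, x, z, w to the 3 values {3, …, 5}.
Constraint 4 requires all 4 of them to be distinct, but only 3 values are available — impossible by the pigeonhole principle.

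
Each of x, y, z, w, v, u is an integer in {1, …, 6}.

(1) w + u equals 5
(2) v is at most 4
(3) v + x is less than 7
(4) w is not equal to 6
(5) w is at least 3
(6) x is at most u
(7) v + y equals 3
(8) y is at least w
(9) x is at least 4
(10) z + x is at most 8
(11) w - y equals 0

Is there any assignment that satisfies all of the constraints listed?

From constraint 5: w ≥ 3. From constraints 6 and 9: u ≥ x ≥ 4. Hence w + u ≥ 7. But constraint 1 requires w + u = 5, and 5 < 7. Contradiction.

Unsatisfiable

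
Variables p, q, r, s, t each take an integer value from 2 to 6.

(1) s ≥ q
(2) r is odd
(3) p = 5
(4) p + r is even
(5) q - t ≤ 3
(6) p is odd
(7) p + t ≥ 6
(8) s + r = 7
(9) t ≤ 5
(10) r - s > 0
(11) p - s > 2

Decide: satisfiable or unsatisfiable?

Satisfiable

Take p = 5, q = 2, r = 5, s = 2, t = 2. Then constraint 5: q - t = 0; constraint 7: p + t = 7; constraint 8: s + r = 7, and every other listed constraint is also met.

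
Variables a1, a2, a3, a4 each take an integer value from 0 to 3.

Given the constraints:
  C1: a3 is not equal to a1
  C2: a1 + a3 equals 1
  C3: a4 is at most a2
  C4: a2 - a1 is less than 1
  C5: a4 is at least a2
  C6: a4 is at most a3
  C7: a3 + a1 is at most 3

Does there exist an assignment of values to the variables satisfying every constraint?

Try a1 = 1, a2 = 0, a3 = 0, a4 = 0.
Check constraint 2: a1 + a3 = 1; constraint 4: a2 - a1 = -1; constraint 7: a3 + a1 = 1. The remaining constraints are straightforward to verify.

Satisfiable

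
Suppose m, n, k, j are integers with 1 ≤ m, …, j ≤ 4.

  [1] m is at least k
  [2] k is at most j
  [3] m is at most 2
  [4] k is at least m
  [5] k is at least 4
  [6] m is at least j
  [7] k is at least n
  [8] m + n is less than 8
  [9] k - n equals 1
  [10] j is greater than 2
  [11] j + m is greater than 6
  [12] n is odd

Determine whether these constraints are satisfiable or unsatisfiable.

Unsatisfiable

From constraints 2 and 5: j ≥ k and k ≥ 4, so j ≥ 4. From constraints 3 and 6: j ≤ m and m ≤ 2, so j ≤ 2. But 2 < 4, so no value of j works.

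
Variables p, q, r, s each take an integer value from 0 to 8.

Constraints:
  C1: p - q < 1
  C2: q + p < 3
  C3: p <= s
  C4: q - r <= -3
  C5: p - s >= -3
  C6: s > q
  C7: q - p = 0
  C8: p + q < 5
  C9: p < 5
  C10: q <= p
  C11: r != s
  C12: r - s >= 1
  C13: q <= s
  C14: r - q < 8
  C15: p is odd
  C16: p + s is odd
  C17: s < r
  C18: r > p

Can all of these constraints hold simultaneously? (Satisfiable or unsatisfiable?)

Setting (p, q, r, s) = (1, 1, 6, 2) satisfies everything: constraint 1: p - q = 0; constraint 2: q + p = 2; constraint 4: q - r = -5, and the others follow.

Satisfiable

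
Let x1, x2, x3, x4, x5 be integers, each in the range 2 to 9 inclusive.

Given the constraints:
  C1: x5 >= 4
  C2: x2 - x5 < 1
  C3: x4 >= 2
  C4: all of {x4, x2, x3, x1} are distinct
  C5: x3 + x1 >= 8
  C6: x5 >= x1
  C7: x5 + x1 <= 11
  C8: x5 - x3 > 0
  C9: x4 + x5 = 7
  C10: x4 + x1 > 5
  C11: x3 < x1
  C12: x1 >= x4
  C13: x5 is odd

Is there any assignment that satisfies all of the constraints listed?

Satisfiable

Take x1 = 5, x2 = 3, x3 = 4, x4 = 2, x5 = 5. Then constraint 2: x2 - x5 = -2; constraint 5: x3 + x1 = 9; constraint 7: x5 + x1 = 10, and every other listed constraint is also met.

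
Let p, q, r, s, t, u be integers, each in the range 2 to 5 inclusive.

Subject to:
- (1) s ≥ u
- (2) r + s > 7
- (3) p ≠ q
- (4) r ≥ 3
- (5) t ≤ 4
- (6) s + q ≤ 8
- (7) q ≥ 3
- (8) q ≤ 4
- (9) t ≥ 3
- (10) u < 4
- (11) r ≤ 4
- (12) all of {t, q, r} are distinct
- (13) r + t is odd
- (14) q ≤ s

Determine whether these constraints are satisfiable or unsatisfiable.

Unsatisfiable

Constraints 4, 5, 7, 8, 9, and 11 confine each of t, q, r to the 2 values {3, 4}.
Constraint 12 requires all 3 of them to be distinct, but only 2 values are available — impossible by the pigeonhole principle.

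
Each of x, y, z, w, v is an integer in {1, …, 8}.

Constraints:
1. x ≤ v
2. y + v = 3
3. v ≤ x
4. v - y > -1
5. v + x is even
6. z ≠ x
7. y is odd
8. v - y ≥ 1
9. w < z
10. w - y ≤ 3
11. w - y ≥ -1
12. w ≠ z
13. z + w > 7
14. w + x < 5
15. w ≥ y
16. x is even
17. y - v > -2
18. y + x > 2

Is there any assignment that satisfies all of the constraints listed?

One satisfying assignment is x = 2, y = 1, z = 8, w = 1, v = 2.
For the less obvious constraints — constraint 2: y + v = 3; constraint 4: v - y = 1; constraint 8: v - y = 1 — and the others hold by inspection.

Satisfiable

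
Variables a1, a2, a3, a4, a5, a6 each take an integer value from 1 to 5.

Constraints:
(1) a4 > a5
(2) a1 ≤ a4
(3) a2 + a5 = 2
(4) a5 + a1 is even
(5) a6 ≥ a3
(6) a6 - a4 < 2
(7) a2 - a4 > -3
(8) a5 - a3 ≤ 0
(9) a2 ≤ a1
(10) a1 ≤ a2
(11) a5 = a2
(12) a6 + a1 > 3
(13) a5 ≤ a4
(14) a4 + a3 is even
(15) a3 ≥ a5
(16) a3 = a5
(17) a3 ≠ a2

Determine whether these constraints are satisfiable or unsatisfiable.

From constraints 11 and 16, a3 = a5 = a2, so a3 = a2. But constraint 17 says a3 ≠ a2. Contradiction.

Unsatisfiable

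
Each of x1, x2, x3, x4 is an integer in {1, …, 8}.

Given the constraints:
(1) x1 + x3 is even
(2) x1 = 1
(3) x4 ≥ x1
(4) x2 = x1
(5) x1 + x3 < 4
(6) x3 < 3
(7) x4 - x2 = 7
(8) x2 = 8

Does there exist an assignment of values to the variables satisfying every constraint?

Unsatisfiable

Constraint 8 fixes x2 = 8 and constraint 2 fixes x1 = 1, but constraint 4 requires x2 = x1. Since 8 ≠ 1, contradiction.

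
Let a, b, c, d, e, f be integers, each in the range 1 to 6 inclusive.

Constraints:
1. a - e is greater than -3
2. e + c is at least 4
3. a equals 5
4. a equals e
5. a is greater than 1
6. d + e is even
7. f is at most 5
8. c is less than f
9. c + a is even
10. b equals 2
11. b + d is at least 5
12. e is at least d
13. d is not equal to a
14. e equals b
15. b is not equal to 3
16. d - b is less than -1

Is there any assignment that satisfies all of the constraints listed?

Unsatisfiable

Constraint 3 fixes a = 5 and constraint 10 fixes b = 2. Constraints 4 and 14 give a = e = b, so a = b. But 5 ≠ 2 — contradiction.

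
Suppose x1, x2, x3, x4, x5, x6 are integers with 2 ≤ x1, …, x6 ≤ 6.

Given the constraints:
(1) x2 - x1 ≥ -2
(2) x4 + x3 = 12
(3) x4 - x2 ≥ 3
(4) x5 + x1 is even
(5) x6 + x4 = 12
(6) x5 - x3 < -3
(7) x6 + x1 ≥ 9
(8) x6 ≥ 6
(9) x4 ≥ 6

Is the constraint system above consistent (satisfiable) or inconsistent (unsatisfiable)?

One satisfying assignment is x1 = 4, x2 = 3, x3 = 6, x4 = 6, x5 = 2, x6 = 6.
For the less obvious constraints — constraint 1: x2 - x1 = -1; constraint 2: x4 + x3 = 12; constraint 3: x4 - x2 = 3 — and the others hold by inspection.

Satisfiable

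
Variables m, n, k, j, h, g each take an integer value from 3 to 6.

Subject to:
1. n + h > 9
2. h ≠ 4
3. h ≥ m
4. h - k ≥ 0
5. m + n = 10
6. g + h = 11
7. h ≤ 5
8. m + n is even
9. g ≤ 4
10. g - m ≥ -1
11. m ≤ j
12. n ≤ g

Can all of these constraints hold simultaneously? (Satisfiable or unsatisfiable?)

From constraints 3 and 7: m ≤ h ≤ 5. From constraints 9 and 12: n ≤ g ≤ 4. Hence m + n ≤ 9. But constraint 5 requires m + n = 10, and 10 > 9. Contradiction.

Unsatisfiable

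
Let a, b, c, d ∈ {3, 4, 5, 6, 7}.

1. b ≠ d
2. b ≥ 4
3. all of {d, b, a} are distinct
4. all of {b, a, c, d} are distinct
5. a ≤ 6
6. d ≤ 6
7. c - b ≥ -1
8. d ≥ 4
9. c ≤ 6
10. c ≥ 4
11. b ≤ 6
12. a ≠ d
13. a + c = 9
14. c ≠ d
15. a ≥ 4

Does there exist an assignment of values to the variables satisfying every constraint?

Unsatisfiable

Constraints 2, 5, 6, 8, 9, 10, 11, and 15 confine each of b, a, c, d to the 3 values {4, …, 6}.
Constraint 4 requires all 4 of them to be distinct, but only 3 values are available — impossible by the pigeonhole principle.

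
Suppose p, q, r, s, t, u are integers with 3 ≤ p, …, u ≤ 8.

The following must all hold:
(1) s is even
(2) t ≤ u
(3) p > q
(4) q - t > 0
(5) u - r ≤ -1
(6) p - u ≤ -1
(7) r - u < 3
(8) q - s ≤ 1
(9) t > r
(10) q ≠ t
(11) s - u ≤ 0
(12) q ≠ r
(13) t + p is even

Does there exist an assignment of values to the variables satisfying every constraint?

Unsatisfiable

Constraints 3, 4, 5, 6, and 9 give t < q, q < p, p < u, u < r, r < t. Chaining: t < q < p < u < r < t, which forces t < t — impossible.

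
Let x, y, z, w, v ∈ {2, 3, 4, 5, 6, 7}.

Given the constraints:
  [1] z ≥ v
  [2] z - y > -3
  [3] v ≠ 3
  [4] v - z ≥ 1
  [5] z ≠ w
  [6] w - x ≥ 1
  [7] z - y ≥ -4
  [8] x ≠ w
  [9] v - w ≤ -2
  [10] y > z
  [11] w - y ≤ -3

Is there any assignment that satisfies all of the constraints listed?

Constraints 4, 7, 9, and 11 give z − y ≥ -4, y − w ≥ 3, w − v ≥ 2, v − z ≥ 1.
Adding all 4 inequalities: the left sides telescope to 0, and the right sides sum to (-4) + 3 + 2 + 1 = 2. So 0 ≥ 2, which is false.

Unsatisfiable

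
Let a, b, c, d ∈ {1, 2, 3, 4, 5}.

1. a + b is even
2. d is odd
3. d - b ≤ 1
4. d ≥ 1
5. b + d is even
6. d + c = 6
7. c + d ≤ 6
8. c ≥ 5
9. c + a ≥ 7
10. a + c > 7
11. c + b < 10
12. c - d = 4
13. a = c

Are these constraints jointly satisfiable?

Satisfiable

One satisfying assignment is a = 5, b = 3, c = 5, d = 1.
For the less obvious constraints — constraint 3: d - b = -2; constraint 6: d + c = 6; constraint 7: c + d = 6 — and the others hold by inspection.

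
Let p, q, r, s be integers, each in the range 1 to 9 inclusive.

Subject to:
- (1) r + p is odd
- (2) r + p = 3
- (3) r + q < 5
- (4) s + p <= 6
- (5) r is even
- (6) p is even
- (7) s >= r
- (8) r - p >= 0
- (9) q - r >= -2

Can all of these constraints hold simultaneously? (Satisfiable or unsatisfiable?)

Unsatisfiable

Constraint 5 makes r even and constraint 6 makes p even, so r + p must be even. Constraint 1 says r + p is odd — contradiction.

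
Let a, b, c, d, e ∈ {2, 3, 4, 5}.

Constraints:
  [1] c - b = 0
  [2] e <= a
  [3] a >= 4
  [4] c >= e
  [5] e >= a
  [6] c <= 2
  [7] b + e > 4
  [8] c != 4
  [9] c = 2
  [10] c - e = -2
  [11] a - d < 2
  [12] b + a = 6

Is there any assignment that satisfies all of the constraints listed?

Unsatisfiable

From constraints 3 and 5: e ≥ a and a ≥ 4, so e ≥ 4. From constraints 4 and 6: e ≤ c and c ≤ 2, so e ≤ 2. But 2 < 4, so no value of e works.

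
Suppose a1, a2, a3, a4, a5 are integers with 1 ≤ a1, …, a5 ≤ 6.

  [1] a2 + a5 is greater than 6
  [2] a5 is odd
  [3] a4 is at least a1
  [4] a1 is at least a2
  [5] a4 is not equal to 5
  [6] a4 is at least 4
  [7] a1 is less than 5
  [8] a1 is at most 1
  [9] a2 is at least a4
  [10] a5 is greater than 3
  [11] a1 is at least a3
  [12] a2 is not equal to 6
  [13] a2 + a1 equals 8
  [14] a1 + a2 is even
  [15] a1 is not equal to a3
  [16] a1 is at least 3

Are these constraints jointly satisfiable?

Unsatisfiable

From constraints 6 and 9: a2 ≥ a4 and a4 ≥ 4, so a2 ≥ 4. From constraints 4 and 8: a2 ≤ a1 and a1 ≤ 1, so a2 ≤ 1. But 1 < 4, so no value of a2 works.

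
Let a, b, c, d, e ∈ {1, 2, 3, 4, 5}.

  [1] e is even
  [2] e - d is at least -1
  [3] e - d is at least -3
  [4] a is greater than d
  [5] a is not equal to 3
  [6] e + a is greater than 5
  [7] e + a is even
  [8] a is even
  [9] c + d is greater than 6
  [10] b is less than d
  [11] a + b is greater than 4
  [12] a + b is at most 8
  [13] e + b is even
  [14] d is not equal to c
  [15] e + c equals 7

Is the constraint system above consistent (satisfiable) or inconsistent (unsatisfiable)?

Take a = 4, b = 2, c = 5, d = 3, e = 2. Then constraint 2: e - d = -1; constraint 3: e - d = -1; constraint 6: e + a = 6, and every other listed constraint is also met.

Satisfiable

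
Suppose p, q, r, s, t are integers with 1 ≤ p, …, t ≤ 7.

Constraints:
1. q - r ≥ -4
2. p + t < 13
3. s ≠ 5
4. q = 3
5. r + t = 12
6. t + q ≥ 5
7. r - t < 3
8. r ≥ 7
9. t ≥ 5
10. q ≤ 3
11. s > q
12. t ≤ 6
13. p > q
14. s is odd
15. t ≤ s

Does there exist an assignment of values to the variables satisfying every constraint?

One satisfying assignment is p = 6, q = 3, r = 7, s = 7, t = 5.
For the less obvious constraints — constraint 1: q - r = -4; constraint 2: p + t = 11; constraint 5: r + t = 12 — and the others hold by inspection.

Satisfiable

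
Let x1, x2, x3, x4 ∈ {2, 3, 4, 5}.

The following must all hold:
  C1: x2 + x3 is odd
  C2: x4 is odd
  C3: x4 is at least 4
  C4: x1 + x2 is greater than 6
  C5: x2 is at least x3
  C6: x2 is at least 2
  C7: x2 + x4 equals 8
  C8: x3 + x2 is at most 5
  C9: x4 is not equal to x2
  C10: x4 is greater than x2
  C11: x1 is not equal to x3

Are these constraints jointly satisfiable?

The assignment x1 = 5, x2 = 3, x3 = 2, x4 = 5 works:
  constraint 4 holds since x1 + x2 = 8.
  constraint 7 holds since x2 + x4 = 8.
The rest check out directly.

Satisfiable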